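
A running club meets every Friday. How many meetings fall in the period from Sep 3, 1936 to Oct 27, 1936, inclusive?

Sep 3, 1936 is a Thursday.
From Sep 3, 1936 to Oct 27, 1936 is 55 days inclusive.
55 = 7 × 7 + 6, so there are 7 full weeks plus 6 extra days.
Each full week contributes one Friday: 7 so far.
The 6 extra days are Thursday, Friday, Saturday, Sunday, Monday, Tuesday — 1 of them qualifies.
Total: 7 + 1 = 8.

8 Fridays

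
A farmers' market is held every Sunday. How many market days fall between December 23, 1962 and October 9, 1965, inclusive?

146 Sundays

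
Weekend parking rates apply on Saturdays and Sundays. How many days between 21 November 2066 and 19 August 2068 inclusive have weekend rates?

183

21 November 2066 is a Sunday.
The range spans 638 days (inclusive of both endpoints).
638 = 7 × 91 + 1, so there are 91 full weeks plus 1 extra day.
Each full week contributes 2 weekend days (Sat, Sun): 91 × 2 = 182.
The 1 extra day is Sun — 1 of them qualifies.
Total: 182 + 1 = 183.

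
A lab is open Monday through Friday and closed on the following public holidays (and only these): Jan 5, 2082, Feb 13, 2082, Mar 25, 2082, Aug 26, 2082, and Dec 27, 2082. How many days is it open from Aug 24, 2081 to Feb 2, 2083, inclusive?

373 working days

Aug 24, 2081 is a Sunday.
From Aug 24, 2081 to Feb 2, 2083 is 528 days inclusive.
528 = 7 × 75 + 3, so there are 75 full weeks plus 3 extra days.
Each full week contributes 5 weekdays (Mon–Fri): 75 × 5 = 375.
The 3 extra days are Sun, Mon, Tue — 2 of them qualify.
Total: 375 + 2 = 377.
Holidays: Jan 5, 2082 (Mon); Feb 13, 2082 (Fri); Mar 25, 2082 (Wed); Aug 26, 2082 (Wed); Dec 27, 2082 (Sun).
4 of the 5 holidays fall on weekdays; the rest are weekends and were already excluded.
Business days: 377 − 4 = 373.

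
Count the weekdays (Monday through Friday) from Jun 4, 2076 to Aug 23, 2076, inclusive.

Jun 4, 2076 is a Thursday.
The range spans 81 days (inclusive of both endpoints).
81 = 7 × 11 + 4, so there are 11 full weeks plus 4 extra days.
Each full week contributes 5 weekdays (Mon–Fri): 11 × 5 = 55.
The 4 extra days are Thursday, Friday, Saturday, Sunday — 2 of them qualify.
Total: 55 + 2 = 57.

57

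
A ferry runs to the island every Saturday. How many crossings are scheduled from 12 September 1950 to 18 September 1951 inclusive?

53

12 September 1950 is a Tuesday.
The range spans 372 days (inclusive of both endpoints).
372 = 7 × 53 + 1, so there are 53 full weeks plus 1 extra day.
Each full week contributes one Saturday: 53 so far.
The 1 extra day is Tue — none qualify.
Total: 53 + 0 = 53.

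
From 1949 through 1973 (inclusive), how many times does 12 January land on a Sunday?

3

Day of week of January 12 in each year:
1949: Wed, 1950: Thu, 1951: Fri, 1952: Sat, 1953: Mon, 1954: Tue, 1955: Wed, 1956: Thu, 1957: Sat, 1958: Sun ✓, 1959: Mon, 1960: Tue, 1961: Thu, 1962: Fri, 1963: Sat, 1964: Sun ✓, 1965: Tue, 1966: Wed, 1967: Thu, 1968: Fri, 1969: Sun ✓, 1970: Mon, 1971: Tue, 1972: Wed, 1973: Fri
Sundays: 1958, 1964, 1969.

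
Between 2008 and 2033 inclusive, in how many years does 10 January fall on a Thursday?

Day of week of January 10 in each year:
2008: Thu ✓, 2009: Sat, 2010: Sun, 2011: Mon, 2012: Tue, 2013: Thu ✓, 2014: Fri, 2015: Sat, 2016: Sun, 2017: Tue, 2018: Wed, 2019: Thu ✓, 2020: Fri, 2021: Sun, 2022: Mon, 2023: Tue, 2024: Wed, 2025: Fri, 2026: Sat, 2027: Sun, 2028: Mon, 2029: Wed, 2030: Thu ✓, 2031: Fri, 2032: Sat, 2033: Mon
Thursdays: 2008, 2013, 2019, 2030.

4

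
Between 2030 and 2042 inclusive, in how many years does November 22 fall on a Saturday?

3

Day of week of November 22 in each year:
2030: Fri, 2031: Sat ✓, 2032: Mon, 2033: Tue, 2034: Wed, 2035: Thu, 2036: Sat ✓, 2037: Sun, 2038: Mon, 2039: Tue, 2040: Thu, 2041: Fri, 2042: Sat ✓
Saturdays: 2031, 2036, 2042.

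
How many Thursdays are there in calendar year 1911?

52

Jan 1, 1911 is a Sunday.
From Jan 1, 1911 to Dec 31, 1911 is 365 days inclusive.
365 = 7 × 52 + 1, so there are 52 full weeks plus 1 extra day.
Each full week contributes one Thursday: 52 so far.
The 1 extra day is Sun — none qualify.
Total: 52 + 0 = 52.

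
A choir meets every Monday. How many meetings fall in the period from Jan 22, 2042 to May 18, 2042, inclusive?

Jan 22, 2042 is a Wednesday.
The range spans 117 days (inclusive of both endpoints).
117 = 7 × 16 + 5, so there are 16 full weeks plus 5 extra days.
Each full week contributes one Monday: 16 so far.
The 5 extra days are Wednesday, Thursday, Friday, Saturday, Sunday — none qualify.
Total: 16 + 0 = 16.

16 Mondays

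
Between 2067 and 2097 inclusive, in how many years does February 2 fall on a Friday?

4

Day of week of February 2 in each year:
2067: Wed, 2068: Thu, 2069: Sat, 2070: Sun, 2071: Mon, 2072: Tue, 2073: Thu, 2074: Fri ✓, 2075: Sat, 2076: Sun, 2077: Tue, 2078: Wed, 2079: Thu, 2080: Fri ✓, 2081: Sun, 2082: Mon, 2083: Tue, 2084: Wed, 2085: Fri ✓, 2086: Sat, 2087: Sun, 2088: Mon, 2089: Wed, 2090: Thu, 2091: Fri ✓, 2092: Sat, 2093: Mon, 2094: Tue, 2095: Wed, 2096: Thu, 2097: Sat
Fridays: 2074, 2080, 2085, 2091.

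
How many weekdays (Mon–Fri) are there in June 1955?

22

Jun 1, 1955 is a Wednesday.
That's 30 days from start to end, counting both.
30 = 7 × 4 + 2, so there are 4 full weeks plus 2 extra days.
Each full week contributes 5 weekdays (Mon–Fri): 4 × 5 = 20.
The 2 extra days are Wed, Thu — 2 of them qualify.
Total: 20 + 2 = 22.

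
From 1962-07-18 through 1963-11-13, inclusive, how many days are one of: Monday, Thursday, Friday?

1962-07-18 is a Wednesday.
That's 484 days from start to end, counting both.
484 = 7 × 69 + 1, so there are 69 full weeks plus 1 extra day.
Each full week contributes 3 days from the set (Mon, Thu, Fri): 69 × 3 = 207.
The 1 extra day is Wed — none qualify.
Total: 207 + 0 = 207.

207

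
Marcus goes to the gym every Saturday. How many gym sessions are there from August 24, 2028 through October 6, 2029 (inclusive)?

59

August 24, 2028 is a Thursday.
From August 24, 2028 to October 6, 2029 is 409 days inclusive.
409 = 7 × 58 + 3, so there are 58 full weeks plus 3 extra days.
Each full week contributes one Saturday: 58 so far.
The 3 extra days are Thu, Fri, Sat — 1 of them qualifies.
Total: 58 + 1 = 59.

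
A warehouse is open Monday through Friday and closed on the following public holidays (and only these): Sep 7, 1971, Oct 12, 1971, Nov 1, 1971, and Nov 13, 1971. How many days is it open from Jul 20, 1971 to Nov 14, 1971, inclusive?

Jul 20, 1971 is a Tuesday.
The range spans 118 days (inclusive of both endpoints).
118 = 7 × 16 + 6, so there are 16 full weeks plus 6 extra days.
Each full week contributes 5 weekdays (Mon–Fri): 16 × 5 = 80.
The 6 extra days are Tue, Wed, Thu, Fri, Sat, Sun — 4 of them qualify.
Total: 80 + 4 = 84.
Holidays: Sep 7, 1971 (Tue); Oct 12, 1971 (Tue); Nov 1, 1971 (Mon); Nov 13, 1971 (Sat).
3 of the 4 holidays fall on weekdays; the rest are weekends and were already excluded.
Business days: 84 − 3 = 81.

81 business days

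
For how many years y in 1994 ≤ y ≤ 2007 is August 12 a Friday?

Day of week of August 12 in each year:
1994: Fri ✓, 1995: Sat, 1996: Mon, 1997: Tue, 1998: Wed, 1999: Thu, 2000: Sat, 2001: Sun, 2002: Mon, 2003: Tue, 2004: Thu, 2005: Fri ✓, 2006: Sat, 2007: Sun
Fridays: 1994, 2005.

2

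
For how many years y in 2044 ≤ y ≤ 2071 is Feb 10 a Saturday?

4

Day of week of February 10 in each year:
2044: Wed, 2045: Fri, 2046: Sat ✓, 2047: Sun, 2048: Mon, 2049: Wed, 2050: Thu, 2051: Fri, 2052: Sat ✓, 2053: Mon, 2054: Tue, 2055: Wed, 2056: Thu, 2057: Sat ✓, 2058: Sun, 2059: Mon, 2060: Tue, 2061: Thu, 2062: Fri, 2063: Sat ✓, 2064: Sun, 2065: Tue, 2066: Wed, 2067: Thu, 2068: Fri, 2069: Sun, 2070: Mon, 2071: Tue
Saturdays: 2046, 2052, 2057, 2063.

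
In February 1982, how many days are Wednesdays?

4

February 1, 1982 is a Monday.
The range spans 28 days (inclusive of both endpoints).
28 = 7 × 4, so the span is exactly 4 full weeks.
Each full week contributes one Wednesday: 4 so far.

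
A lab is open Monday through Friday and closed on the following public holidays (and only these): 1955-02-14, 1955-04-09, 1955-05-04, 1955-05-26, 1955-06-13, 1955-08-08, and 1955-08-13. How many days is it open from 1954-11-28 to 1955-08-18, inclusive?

184 working days

1954-11-28 is a Sunday.
That's 264 days from start to end, counting both.
264 = 7 × 37 + 5, so there are 37 full weeks plus 5 extra days.
Each full week contributes 5 weekdays (Mon–Fri): 37 × 5 = 185.
The 5 extra days are Sunday, Monday, Tuesday, Wednesday, Thursday — 4 of them qualify.
Total: 185 + 4 = 189.
Holidays: 1955-02-14 (Mon); 1955-04-09 (Sat); 1955-05-04 (Wed); 1955-05-26 (Thu); 1955-06-13 (Mon); 1955-08-08 (Mon); 1955-08-13 (Sat).
5 of the 7 holidays fall on weekdays; the rest are weekends and were already excluded.
Business days: 189 − 5 = 184.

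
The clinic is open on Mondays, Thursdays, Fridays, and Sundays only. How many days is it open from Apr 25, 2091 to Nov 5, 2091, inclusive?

Apr 25, 2091 is a Wednesday.
That's 195 days from start to end, counting both.
195 = 7 × 27 + 6, so there are 27 full weeks plus 6 extra days.
Each full week contributes 4 days from the set (Mon, Thu, Fri, Sun): 27 × 4 = 108.
The 6 extra days are Wed, Thu, Fri, Sat, Sun, Mon — 4 of them qualify.
Total: 108 + 4 = 112.

112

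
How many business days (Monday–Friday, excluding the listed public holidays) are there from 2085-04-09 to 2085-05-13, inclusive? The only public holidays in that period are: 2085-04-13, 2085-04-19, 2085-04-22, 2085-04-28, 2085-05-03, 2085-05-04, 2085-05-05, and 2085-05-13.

2085-04-09 is a Monday.
From 2085-04-09 to 2085-05-13 is 35 days inclusive.
35 = 7 × 5, so the span is exactly 5 full weeks.
Each full week contributes 5 weekdays (Mon–Fri): 5 × 5 = 25.
Holidays: 2085-04-13 (Fri); 2085-04-19 (Thu); 2085-04-22 (Sun); 2085-04-28 (Sat); 2085-05-03 (Thu); 2085-05-04 (Fri); 2085-05-05 (Sat); 2085-05-13 (Sun).
4 of the 8 holidays fall on weekdays; the rest are weekends and were already excluded.
Business days: 25 − 4 = 21.

21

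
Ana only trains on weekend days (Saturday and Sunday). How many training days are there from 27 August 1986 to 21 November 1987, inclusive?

27 August 1986 is a Wednesday.
That's 452 days from start to end, counting both.
452 = 7 × 64 + 4, so there are 64 full weeks plus 4 extra days.
Each full week contributes 2 weekend days (Sat, Sun): 64 × 2 = 128.
The 4 extra days are Wed, Thu, Fri, Sat — 1 of them qualifies.
Total: 128 + 1 = 129.

129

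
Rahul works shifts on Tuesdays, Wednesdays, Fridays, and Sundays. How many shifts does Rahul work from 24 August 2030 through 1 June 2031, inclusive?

161

24 August 2030 is a Saturday.
From 24 August 2030 to 1 June 2031 is 282 days inclusive.
282 = 7 × 40 + 2, so there are 40 full weeks plus 2 extra days.
Each full week contributes 4 days from the set (Tue, Wed, Fri, Sun): 40 × 4 = 160.
The 2 extra days are Sat, Sun — 1 of them qualifies.
Total: 160 + 1 = 161.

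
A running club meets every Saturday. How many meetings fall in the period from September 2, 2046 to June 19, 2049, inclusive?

146 Saturdays

September 2, 2046 is a Sunday.
From September 2, 2046 to June 19, 2049 is 1022 days inclusive.
1022 = 7 × 146, so the span is exactly 146 full weeks.
Each full week contributes one Saturday: 146 so far.
Total: 146.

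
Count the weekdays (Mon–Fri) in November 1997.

20

Nov 1, 1997 is a Saturday.
The range spans 30 days (inclusive of both endpoints).
30 = 7 × 4 + 2, so there are 4 full weeks plus 2 extra days.
Each full week contributes 5 weekdays (Mon–Fri): 4 × 5 = 20.
The 2 extra days are Sat, Sun — none qualify.
Total: 20 + 0 = 20.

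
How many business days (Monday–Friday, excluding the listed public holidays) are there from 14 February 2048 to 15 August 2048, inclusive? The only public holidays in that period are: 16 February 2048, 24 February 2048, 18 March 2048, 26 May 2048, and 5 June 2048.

127 business days

14 February 2048 is a Friday.
That's 184 days from start to end, counting both.
184 = 7 × 26 + 2, so there are 26 full weeks plus 2 extra days.
Each full week contributes 5 weekdays (Mon–Fri): 26 × 5 = 130.
The 2 extra days are Fri, Sat — 1 of them qualifies.
Total: 130 + 1 = 131.
Holidays: 16 February 2048 (Sun); 24 February 2048 (Mon); 18 March 2048 (Wed); 26 May 2048 (Tue); 5 June 2048 (Fri).
4 of the 5 holidays fall on weekdays; the rest are weekends and were already excluded.
Business days: 131 − 4 = 127.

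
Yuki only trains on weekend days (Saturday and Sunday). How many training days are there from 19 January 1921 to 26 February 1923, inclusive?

19 January 1921 is a Wednesday.
From 19 January 1921 to 26 February 1923 is 769 days inclusive.
769 = 7 × 109 + 6, so there are 109 full weeks plus 6 extra days.
Each full week contributes 2 weekend days (Sat, Sun): 109 × 2 = 218.
The 6 extra days are Wed, Thu, Fri, Sat, Sun, Mon — 2 of them qualify.
Total: 218 + 2 = 220.

220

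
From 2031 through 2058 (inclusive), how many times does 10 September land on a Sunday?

4

Day of week of September 10 in each year:
2031: Wed, 2032: Fri, 2033: Sat, 2034: Sun ✓, 2035: Mon, 2036: Wed, 2037: Thu, 2038: Fri, 2039: Sat, 2040: Mon, 2041: Tue, 2042: Wed, 2043: Thu, 2044: Sat, 2045: Sun ✓, 2046: Mon, 2047: Tue, 2048: Thu, 2049: Fri, 2050: Sat, 2051: Sun ✓, 2052: Tue, 2053: Wed, 2054: Thu, 2055: Fri, 2056: Sun ✓, 2057: Mon, 2058: Tue
Sundays: 2034, 2045, 2051, 2056.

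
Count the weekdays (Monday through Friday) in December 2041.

22 weekdays

1 December 2041 is a Sunday.
From 1 December 2041 to 31 December 2041 is 31 days inclusive.
31 = 7 × 4 + 3, so there are 4 full weeks plus 3 extra days.
Each full week contributes 5 weekdays (Mon–Fri): 4 × 5 = 20.
The 3 extra days are Sunday, Monday, Tuesday — 2 of them qualify.
Total: 20 + 2 = 22.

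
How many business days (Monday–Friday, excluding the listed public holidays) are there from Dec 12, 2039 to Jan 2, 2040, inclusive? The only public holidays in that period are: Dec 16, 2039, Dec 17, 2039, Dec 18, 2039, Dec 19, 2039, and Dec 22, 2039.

Dec 12, 2039 is a Monday.
The range spans 22 days (inclusive of both endpoints).
22 = 7 × 3 + 1, so there are 3 full weeks plus 1 extra day.
Each full week contributes 5 weekdays (Mon–Fri): 3 × 5 = 15.
The 1 extra day is Mon — 1 of them qualifies.
Total: 15 + 1 = 16.
Holidays: Dec 16, 2039 (Fri); Dec 17, 2039 (Sat); Dec 18, 2039 (Sun); Dec 19, 2039 (Mon); Dec 22, 2039 (Thu).
3 of the 5 holidays fall on weekdays; the rest are weekends and were already excluded.
Business days: 16 − 3 = 13.

13 business days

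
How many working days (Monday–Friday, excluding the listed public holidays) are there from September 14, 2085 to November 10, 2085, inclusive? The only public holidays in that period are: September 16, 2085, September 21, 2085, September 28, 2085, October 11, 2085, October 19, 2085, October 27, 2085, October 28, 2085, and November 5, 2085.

September 14, 2085 is a Friday.
The range spans 58 days (inclusive of both endpoints).
58 = 7 × 8 + 2, so there are 8 full weeks plus 2 extra days.
Each full week contributes 5 weekdays (Mon–Fri): 8 × 5 = 40.
The 2 extra days are Friday, Saturday — 1 of them qualifies.
Total: 40 + 1 = 41.
Holidays: September 16, 2085 (Sun); September 21, 2085 (Fri); September 28, 2085 (Fri); October 11, 2085 (Thu); October 19, 2085 (Fri); October 27, 2085 (Sat); October 28, 2085 (Sun); November 5, 2085 (Mon).
5 of the 8 holidays fall on weekdays; the rest are weekends and were already excluded.
Business days: 41 − 5 = 36.

36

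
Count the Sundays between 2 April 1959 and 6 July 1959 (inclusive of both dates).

14 Sundays

2 April 1959 is a Thursday.
That's 96 days from start to end, counting both.
96 = 7 × 13 + 5, so there are 13 full weeks plus 5 extra days.
Each full week contributes one Sunday: 13 so far.
The 5 extra days are Thu, Fri, Sat, Sun, Mon — 1 of them qualifies.
Total: 13 + 1 = 14.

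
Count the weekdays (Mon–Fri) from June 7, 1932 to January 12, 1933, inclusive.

June 7, 1932 is a Tuesday.
From June 7, 1932 to January 12, 1933 is 220 days inclusive.
220 = 7 × 31 + 3, so there are 31 full weeks plus 3 extra days.
Each full week contributes 5 weekdays (Mon–Fri): 31 × 5 = 155.
The 3 extra days are Tuesday, Wednesday, Thursday — 3 of them qualify.
Total: 155 + 3 = 158.

158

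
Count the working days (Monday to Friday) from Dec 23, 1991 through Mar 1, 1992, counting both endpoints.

Dec 23, 1991 is a Monday.
That's 70 days from start to end, counting both.
70 = 7 × 10, so the span is exactly 10 full weeks.
Each full week contributes 5 weekdays (Mon–Fri): 10 × 5 = 50.

50 weekdays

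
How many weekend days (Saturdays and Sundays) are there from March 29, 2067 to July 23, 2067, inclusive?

33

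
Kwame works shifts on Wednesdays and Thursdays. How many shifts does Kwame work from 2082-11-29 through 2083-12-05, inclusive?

106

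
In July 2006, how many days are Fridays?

4

July 1, 2006 is a Saturday.
The range spans 31 days (inclusive of both endpoints).
31 = 7 × 4 + 3, so there are 4 full weeks plus 3 extra days.
Each full week contributes one Friday: 4 so far.
The 3 extra days are Saturday, Sunday, Monday — none qualify.
Total: 4 + 0 = 4.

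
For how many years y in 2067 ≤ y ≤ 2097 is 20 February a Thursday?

Day of week of February 20 in each year:
2067: Sun, 2068: Mon, 2069: Wed, 2070: Thu ✓, 2071: Fri, 2072: Sat, 2073: Mon, 2074: Tue, 2075: Wed, 2076: Thu ✓, 2077: Sat, 2078: Sun, 2079: Mon, 2080: Tue, 2081: Thu ✓, 2082: Fri, 2083: Sat, 2084: Sun, 2085: Tue, 2086: Wed, 2087: Thu ✓, 2088: Fri, 2089: Sun, 2090: Mon, 2091: Tue, 2092: Wed, 2093: Fri, 2094: Sat, 2095: Sun, 2096: Mon, 2097: Wed
Thursdays: 2070, 2076, 2081, 2087.

4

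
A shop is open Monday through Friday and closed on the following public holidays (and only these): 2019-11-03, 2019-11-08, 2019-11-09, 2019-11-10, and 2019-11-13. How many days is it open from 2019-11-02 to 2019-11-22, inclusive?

13

2019-11-02 is a Saturday.
From 2019-11-02 to 2019-11-22 is 21 days inclusive.
21 = 7 × 3, so the span is exactly 3 full weeks.
Each full week contributes 5 weekdays (Mon–Fri): 3 × 5 = 15.
Holidays: 2019-11-03 (Sun); 2019-11-08 (Fri); 2019-11-09 (Sat); 2019-11-10 (Sun); 2019-11-13 (Wed).
2 of the 5 holidays fall on weekdays; the rest are weekends and were already excluded.
Business days: 15 − 2 = 13.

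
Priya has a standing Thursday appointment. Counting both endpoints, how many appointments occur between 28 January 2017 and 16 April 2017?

11

28 January 2017 is a Saturday.
The range spans 79 days (inclusive of both endpoints).
79 = 7 × 11 + 2, so there are 11 full weeks plus 2 extra days.
Each full week contributes one Thursday: 11 so far.
The 2 extra days are Sat, Sun — none qualify.
Total: 11 + 0 = 11.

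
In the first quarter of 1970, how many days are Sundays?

13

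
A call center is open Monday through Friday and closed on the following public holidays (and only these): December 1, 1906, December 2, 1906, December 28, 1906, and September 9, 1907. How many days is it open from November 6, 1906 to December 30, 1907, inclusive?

November 6, 1906 is a Tuesday.
The range spans 420 days (inclusive of both endpoints).
420 = 7 × 60, so the span is exactly 60 full weeks.
Each full week contributes 5 weekdays (Mon–Fri): 60 × 5 = 300.
Total: 300.
Holidays: December 1, 1906 (Sat); December 2, 1906 (Sun); December 28, 1906 (Fri); September 9, 1907 (Mon).
2 of the 4 holidays fall on weekdays; the rest are weekends and were already excluded.
Business days: 300 − 2 = 298.

298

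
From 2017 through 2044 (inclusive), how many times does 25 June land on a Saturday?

4

Day of week of June 25 in each year:
2017: Sun, 2018: Mon, 2019: Tue, 2020: Thu, 2021: Fri, 2022: Sat ✓, 2023: Sun, 2024: Tue, 2025: Wed, 2026: Thu, 2027: Fri, 2028: Sun, 2029: Mon, 2030: Tue, 2031: Wed, 2032: Fri, 2033: Sat ✓, 2034: Sun, 2035: Mon, 2036: Wed, 2037: Thu, 2038: Fri, 2039: Sat ✓, 2040: Mon, 2041: Tue, 2042: Wed, 2043: Thu, 2044: Sat ✓
Saturdays: 2022, 2033, 2039, 2044.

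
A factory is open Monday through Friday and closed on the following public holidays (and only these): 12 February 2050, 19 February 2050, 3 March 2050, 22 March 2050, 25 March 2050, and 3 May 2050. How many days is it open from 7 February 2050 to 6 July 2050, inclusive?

104

7 February 2050 is a Monday.
The range spans 150 days (inclusive of both endpoints).
150 = 7 × 21 + 3, so there are 21 full weeks plus 3 extra days.
Each full week contributes 5 weekdays (Mon–Fri): 21 × 5 = 105.
The 3 extra days are Mon, Tue, Wed — 3 of them qualify.
Total: 105 + 3 = 108.
Holidays: 12 February 2050 (Sat); 19 February 2050 (Sat); 3 March 2050 (Thu); 22 March 2050 (Tue); 25 March 2050 (Fri); 3 May 2050 (Tue).
4 of the 6 holidays fall on weekdays; the rest are weekends and were already excluded.
Business days: 108 − 4 = 104.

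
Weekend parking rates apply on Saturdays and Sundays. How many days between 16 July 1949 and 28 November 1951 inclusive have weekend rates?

16 July 1949 is a Saturday.
From 16 July 1949 to 28 November 1951 is 866 days inclusive.
866 = 7 × 123 + 5, so there are 123 full weeks plus 5 extra days.
Each full week contributes 2 weekend days (Sat, Sun): 123 × 2 = 246.
The 5 extra days are Saturday, Sunday, Monday, Tuesday, Wednesday — 2 of them qualify.
Total: 246 + 2 = 248.

248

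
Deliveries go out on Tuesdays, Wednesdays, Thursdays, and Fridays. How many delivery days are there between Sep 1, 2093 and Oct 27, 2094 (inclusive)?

242

Sep 1, 2093 is a Tuesday.
From Sep 1, 2093 to Oct 27, 2094 is 422 days inclusive.
422 = 7 × 60 + 2, so there are 60 full weeks plus 2 extra days.
Each full week contributes 4 days from the set (Tue, Wed, Thu, Fri): 60 × 4 = 240.
The 2 extra days are Tuesday, Wednesday — 2 of them qualify.
Total: 240 + 2 = 242.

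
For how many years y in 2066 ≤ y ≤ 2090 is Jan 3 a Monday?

Day of week of January 3 in each year:
2066: Sun, 2067: Mon ✓, 2068: Tue, 2069: Thu, 2070: Fri, 2071: Sat, 2072: Sun, 2073: Tue, 2074: Wed, 2075: Thu, 2076: Fri, 2077: Sun, 2078: Mon ✓, 2079: Tue, 2080: Wed, 2081: Fri, 2082: Sat, 2083: Sun, 2084: Mon ✓, 2085: Wed, 2086: Thu, 2087: Fri, 2088: Sat, 2089: Mon ✓, 2090: Tue
Mondays: 2067, 2078, 2084, 2089.

4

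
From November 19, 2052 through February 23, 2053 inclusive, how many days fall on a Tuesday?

14

November 19, 2052 is a Tuesday.
That's 97 days from start to end, counting both.
97 = 7 × 13 + 6, so there are 13 full weeks plus 6 extra days.
Each full week contributes one Tuesday: 13 so far.
The 6 extra days are Tue, Wed, Thu, Fri, Sat, Sun — 1 of them qualifies.
Total: 13 + 1 = 14.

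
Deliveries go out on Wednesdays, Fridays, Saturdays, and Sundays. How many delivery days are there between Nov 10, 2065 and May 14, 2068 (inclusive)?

524

Nov 10, 2065 is a Tuesday.
The range spans 917 days (inclusive of both endpoints).
917 = 7 × 131, so the span is exactly 131 full weeks.
Each full week contributes 4 days from the set (Wed, Fri, Sat, Sun): 131 × 4 = 524.
Total: 524.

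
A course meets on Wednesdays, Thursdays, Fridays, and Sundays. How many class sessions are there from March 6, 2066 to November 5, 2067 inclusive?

348

March 6, 2066 is a Saturday.
That's 610 days from start to end, counting both.
610 = 7 × 87 + 1, so there are 87 full weeks plus 1 extra day.
Each full week contributes 4 days from the set (Wed, Thu, Fri, Sun): 87 × 4 = 348.
The 1 extra day is Saturday — none qualify.
Total: 348 + 0 = 348.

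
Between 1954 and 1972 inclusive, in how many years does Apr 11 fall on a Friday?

2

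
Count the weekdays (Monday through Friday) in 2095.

Jan 1, 2095 is a Saturday.
The range spans 365 days (inclusive of both endpoints).
365 = 7 × 52 + 1, so there are 52 full weeks plus 1 extra day.
Each full week contributes 5 weekdays (Mon–Fri): 52 × 5 = 260.
The 1 extra day is Sat — none qualify.
Total: 260 + 0 = 260.

260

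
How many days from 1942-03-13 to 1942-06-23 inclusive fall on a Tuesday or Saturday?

30

1942-03-13 is a Friday.
That's 103 days from start to end, counting both.
103 = 7 × 14 + 5, so there are 14 full weeks plus 5 extra days.
Each full week contributes 2 days from the set (Tue, Sat): 14 × 2 = 28.
The 5 extra days are Friday, Saturday, Sunday, Monday, Tuesday — 2 of them qualify.
Total: 28 + 2 = 30.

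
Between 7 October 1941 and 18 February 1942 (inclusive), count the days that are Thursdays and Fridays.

7 October 1941 is a Tuesday.
The range spans 135 days (inclusive of both endpoints).
135 = 7 × 19 + 2, so there are 19 full weeks plus 2 extra days.
Each full week contributes 2 days from the set (Thu, Fri): 19 × 2 = 38.
The 2 extra days are Tuesday, Wednesday — none qualify.
Total: 38 + 0 = 38.

38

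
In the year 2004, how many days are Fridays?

1 January 2004 is a Thursday.
That's 366 days from start to end, counting both.
366 = 7 × 52 + 2, so there are 52 full weeks plus 2 extra days.
Each full week contributes one Friday: 52 so far.
The 2 extra days are Thursday, Friday — 1 of them qualifies.
Total: 52 + 1 = 53.

53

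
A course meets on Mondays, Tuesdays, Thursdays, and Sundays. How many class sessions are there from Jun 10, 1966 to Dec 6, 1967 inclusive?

311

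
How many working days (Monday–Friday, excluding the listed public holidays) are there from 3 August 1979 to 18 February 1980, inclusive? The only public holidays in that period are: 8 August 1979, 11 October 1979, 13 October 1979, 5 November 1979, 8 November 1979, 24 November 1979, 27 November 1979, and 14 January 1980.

3 August 1979 is a Friday.
From 3 August 1979 to 18 February 1980 is 200 days inclusive.
200 = 7 × 28 + 4, so there are 28 full weeks plus 4 extra days.
Each full week contributes 5 weekdays (Mon–Fri): 28 × 5 = 140.
The 4 extra days are Fri, Sat, Sun, Mon — 2 of them qualify.
Total: 140 + 2 = 142.
Holidays: 8 August 1979 (Wed); 11 October 1979 (Thu); 13 October 1979 (Sat); 5 November 1979 (Mon); 8 November 1979 (Thu); 24 November 1979 (Sat); 27 November 1979 (Tue); 14 January 1980 (Mon).
6 of the 8 holidays fall on weekdays; the rest are weekends and were already excluded.
Business days: 142 − 6 = 136.

136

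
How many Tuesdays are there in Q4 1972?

October 1, 1972 is a Sunday.
From October 1, 1972 to December 31, 1972 is 92 days inclusive.
92 = 7 × 13 + 1, so there are 13 full weeks plus 1 extra day.
Each full week contributes one Tuesday: 13 so far.
The 1 extra day is Sun — none qualify.
Total: 13 + 0 = 13.

13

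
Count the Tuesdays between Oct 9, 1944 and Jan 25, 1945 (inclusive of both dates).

Oct 9, 1944 is a Monday.
That's 109 days from start to end, counting both.
109 = 7 × 15 + 4, so there are 15 full weeks plus 4 extra days.
Each full week contributes one Tuesday: 15 so far.
The 4 extra days are Monday, Tuesday, Wednesday, Thursday — 1 of them qualifies.
Total: 15 + 1 = 16.

16 Tuesdays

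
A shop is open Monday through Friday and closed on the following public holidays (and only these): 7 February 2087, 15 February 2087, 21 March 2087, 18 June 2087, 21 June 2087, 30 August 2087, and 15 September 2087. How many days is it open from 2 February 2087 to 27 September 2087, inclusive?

166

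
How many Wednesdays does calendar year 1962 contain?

1962-01-01 is a Monday.
From 1962-01-01 to 1962-12-31 is 365 days inclusive.
365 = 7 × 52 + 1, so there are 52 full weeks plus 1 extra day.
Each full week contributes one Wednesday: 52 so far.
The 1 extra day is Mon — none qualify.
Total: 52 + 0 = 52.

52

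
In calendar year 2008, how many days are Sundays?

52

2008-01-01 is a Tuesday.
From 2008-01-01 to 2008-12-31 is 366 days inclusive.
366 = 7 × 52 + 2, so there are 52 full weeks plus 2 extra days.
Each full week contributes one Sunday: 52 so far.
The 2 extra days are Tuesday, Wednesday — none qualify.
Total: 52 + 0 = 52.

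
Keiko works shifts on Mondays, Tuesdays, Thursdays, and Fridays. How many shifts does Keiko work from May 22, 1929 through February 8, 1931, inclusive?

358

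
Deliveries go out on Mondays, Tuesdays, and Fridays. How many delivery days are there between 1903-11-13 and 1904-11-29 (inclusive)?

165

1903-11-13 is a Friday.
That's 383 days from start to end, counting both.
383 = 7 × 54 + 5, so there are 54 full weeks plus 5 extra days.
Each full week contributes 3 days from the set (Mon, Tue, Fri): 54 × 3 = 162.
The 5 extra days are Fri, Sat, Sun, Mon, Tue — 3 of them qualify.
Total: 162 + 3 = 165.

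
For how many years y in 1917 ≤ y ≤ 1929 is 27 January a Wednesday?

1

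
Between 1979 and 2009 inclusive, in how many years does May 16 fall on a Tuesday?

Day of week of May 16 in each year:
1979: Wed, 1980: Fri, 1981: Sat, 1982: Sun, 1983: Mon, 1984: Wed, 1985: Thu, 1986: Fri, 1987: Sat, 1988: Mon, 1989: Tue ✓, 1990: Wed, 1991: Thu, 1992: Sat, 1993: Sun, 1994: Mon, 1995: Tue ✓, 1996: Thu, 1997: Fri, 1998: Sat, 1999: Sun, 2000: Tue ✓, 2001: Wed, 2002: Thu, 2003: Fri, 2004: Sun, 2005: Mon, 2006: Tue ✓, 2007: Wed, 2008: Fri, 2009: Sat
Tuesdays: 1989, 1995, 2000, 2006.

4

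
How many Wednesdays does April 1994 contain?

4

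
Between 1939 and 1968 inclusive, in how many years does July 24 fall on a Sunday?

Day of week of July 24 in each year:
1939: Mon, 1940: Wed, 1941: Thu, 1942: Fri, 1943: Sat, 1944: Mon, 1945: Tue, 1946: Wed, 1947: Thu, 1948: Sat, 1949: Sun ✓, 1950: Mon, 1951: Tue, 1952: Thu, 1953: Fri, 1954: Sat, 1955: Sun ✓, 1956: Tue, 1957: Wed, 1958: Thu, 1959: Fri, 1960: Sun ✓, 1961: Mon, 1962: Tue, 1963: Wed, 1964: Fri, 1965: Sat, 1966: Sun ✓, 1967: Mon, 1968: Wed
Sundays: 1949, 1955, 1960, 1966.

4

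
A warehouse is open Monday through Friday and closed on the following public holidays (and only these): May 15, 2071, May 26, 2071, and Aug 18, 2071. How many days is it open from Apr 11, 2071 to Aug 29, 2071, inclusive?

97 business days

Apr 11, 2071 is a Saturday.
That's 141 days from start to end, counting both.
141 = 7 × 20 + 1, so there are 20 full weeks plus 1 extra day.
Each full week contributes 5 weekdays (Mon–Fri): 20 × 5 = 100.
The 1 extra day is Saturday — none qualify.
Total: 100 + 0 = 100.
Holidays: May 15, 2071 (Fri); May 26, 2071 (Tue); Aug 18, 2071 (Tue).
All 3 holidays fall on weekdays, so subtract 3.
Business days: 100 − 3 = 97.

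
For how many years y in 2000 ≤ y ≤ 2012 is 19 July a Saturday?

2

Day of week of July 19 in each year:
2000: Wed, 2001: Thu, 2002: Fri, 2003: Sat ✓, 2004: Mon, 2005: Tue, 2006: Wed, 2007: Thu, 2008: Sat ✓, 2009: Sun, 2010: Mon, 2011: Tue, 2012: Thu
Saturdays: 2003, 2008.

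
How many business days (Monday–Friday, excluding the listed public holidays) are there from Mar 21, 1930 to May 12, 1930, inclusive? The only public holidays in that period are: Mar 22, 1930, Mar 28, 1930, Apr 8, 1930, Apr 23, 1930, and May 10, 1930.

34 business days

Mar 21, 1930 is a Friday.
That's 53 days from start to end, counting both.
53 = 7 × 7 + 4, so there are 7 full weeks plus 4 extra days.
Each full week contributes 5 weekdays (Mon–Fri): 7 × 5 = 35.
The 4 extra days are Fri, Sat, Sun, Mon — 2 of them qualify.
Total: 35 + 2 = 37.
Holidays: Mar 22, 1930 (Sat); Mar 28, 1930 (Fri); Apr 8, 1930 (Tue); Apr 23, 1930 (Wed); May 10, 1930 (Sat).
3 of the 5 holidays fall on weekdays; the rest are weekends and were already excluded.
Business days: 37 − 3 = 34.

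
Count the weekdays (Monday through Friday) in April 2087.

22

2087-04-01 is a Tuesday.
That's 30 days from start to end, counting both.
30 = 7 × 4 + 2, so there are 4 full weeks plus 2 extra days.
Each full week contributes 5 weekdays (Mon–Fri): 4 × 5 = 20.
The 2 extra days are Tuesday, Wednesday — 2 of them qualify.
Total: 20 + 2 = 22.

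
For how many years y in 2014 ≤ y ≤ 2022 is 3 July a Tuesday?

Day of week of July 3 in each year:
2014: Thu, 2015: Fri, 2016: Sun, 2017: Mon, 2018: Tue ✓, 2019: Wed, 2020: Fri, 2021: Sat, 2022: Sun
Tuesdays: 2018.

1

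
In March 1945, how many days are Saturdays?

March 1, 1945 is a Thursday.
The range spans 31 days (inclusive of both endpoints).
31 = 7 × 4 + 3, so there are 4 full weeks plus 3 extra days.
Each full week contributes one Saturday: 4 so far.
The 3 extra days are Thursday, Friday, Saturday — 1 of them qualifies.
Total: 4 + 1 = 5.

5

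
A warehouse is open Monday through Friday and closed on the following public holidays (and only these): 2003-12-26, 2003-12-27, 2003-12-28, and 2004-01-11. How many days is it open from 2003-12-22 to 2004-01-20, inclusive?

21 business days

2003-12-22 is a Monday.
From 2003-12-22 to 2004-01-20 is 30 days inclusive.
30 = 7 × 4 + 2, so there are 4 full weeks plus 2 extra days.
Each full week contributes 5 weekdays (Mon–Fri): 4 × 5 = 20.
The 2 extra days are Mon, Tue — 2 of them qualify.
Total: 20 + 2 = 22.
Holidays: 2003-12-26 (Fri); 2003-12-27 (Sat); 2003-12-28 (Sun); 2004-01-11 (Sun).
1 of the 4 holidays fall on weekdays; the rest are weekends and were already excluded.
Business days: 22 − 1 = 21.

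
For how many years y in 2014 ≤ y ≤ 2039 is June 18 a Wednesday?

4

Day of week of June 18 in each year:
2014: Wed ✓, 2015: Thu, 2016: Sat, 2017: Sun, 2018: Mon, 2019: Tue, 2020: Thu, 2021: Fri, 2022: Sat, 2023: Sun, 2024: Tue, 2025: Wed ✓, 2026: Thu, 2027: Fri, 2028: Sun, 2029: Mon, 2030: Tue, 2031: Wed ✓, 2032: Fri, 2033: Sat, 2034: Sun, 2035: Mon, 2036: Wed ✓, 2037: Thu, 2038: Fri, 2039: Sat
Wednesdays: 2014, 2025, 2031, 2036.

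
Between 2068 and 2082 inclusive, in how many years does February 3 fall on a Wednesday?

2

Day of week of February 3 in each year:
2068: Fri, 2069: Sun, 2070: Mon, 2071: Tue, 2072: Wed ✓, 2073: Fri, 2074: Sat, 2075: Sun, 2076: Mon, 2077: Wed ✓, 2078: Thu, 2079: Fri, 2080: Sat, 2081: Mon, 2082: Tue
Wednesdays: 2072, 2077.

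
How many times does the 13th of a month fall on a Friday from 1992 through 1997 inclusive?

9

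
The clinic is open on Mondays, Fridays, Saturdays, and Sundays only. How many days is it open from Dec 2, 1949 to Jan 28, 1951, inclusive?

Dec 2, 1949 is a Friday.
That's 423 days from start to end, counting both.
423 = 7 × 60 + 3, so there are 60 full weeks plus 3 extra days.
Each full week contributes 4 days from the set (Mon, Fri, Sat, Sun): 60 × 4 = 240.
The 3 extra days are Friday, Saturday, Sunday — 3 of them qualify.
Total: 240 + 3 = 243.

243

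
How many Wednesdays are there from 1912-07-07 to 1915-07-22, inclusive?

159 Wednesdays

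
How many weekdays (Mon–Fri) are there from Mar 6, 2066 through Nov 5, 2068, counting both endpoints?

696

Mar 6, 2066 is a Saturday.
That's 976 days from start to end, counting both.
976 = 7 × 139 + 3, so there are 139 full weeks plus 3 extra days.
Each full week contributes 5 weekdays (Mon–Fri): 139 × 5 = 695.
The 3 extra days are Saturday, Sunday, Monday — 1 of them qualifies.
Total: 695 + 1 = 696.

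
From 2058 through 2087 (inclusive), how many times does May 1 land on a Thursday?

5

Day of week of May 1 in each year:
2058: Wed, 2059: Thu ✓, 2060: Sat, 2061: Sun, 2062: Mon, 2063: Tue, 2064: Thu ✓, 2065: Fri, 2066: Sat, 2067: Sun, 2068: Tue, 2069: Wed, 2070: Thu ✓, 2071: Fri, 2072: Sun, 2073: Mon, 2074: Tue, 2075: Wed, 2076: Fri, 2077: Sat, 2078: Sun, 2079: Mon, 2080: Wed, 2081: Thu ✓, 2082: Fri, 2083: Sat, 2084: Mon, 2085: Tue, 2086: Wed, 2087: Thu ✓
Thursdays: 2059, 2064, 2070, 2081, 2087.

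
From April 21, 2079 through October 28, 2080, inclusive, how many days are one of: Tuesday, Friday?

April 21, 2079 is a Friday.
That's 557 days from start to end, counting both.
557 = 7 × 79 + 4, so there are 79 full weeks plus 4 extra days.
Each full week contributes 2 days from the set (Tue, Fri): 79 × 2 = 158.
The 4 extra days are Fri, Sat, Sun, Mon — 1 of them qualifies.
Total: 158 + 1 = 159.

159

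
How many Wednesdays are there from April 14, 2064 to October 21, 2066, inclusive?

132

April 14, 2064 is a Monday.
From April 14, 2064 to October 21, 2066 is 921 days inclusive.
921 = 7 × 131 + 4, so there are 131 full weeks plus 4 extra days.
Each full week contributes one Wednesday: 131 so far.
The 4 extra days are Monday, Tuesday, Wednesday, Thursday — 1 of them qualifies.
Total: 131 + 1 = 132.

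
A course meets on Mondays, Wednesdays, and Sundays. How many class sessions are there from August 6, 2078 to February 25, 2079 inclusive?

August 6, 2078 is a Saturday.
The range spans 204 days (inclusive of both endpoints).
204 = 7 × 29 + 1, so there are 29 full weeks plus 1 extra day.
Each full week contributes 3 days from the set (Mon, Wed, Sun): 29 × 3 = 87.
The 1 extra day is Saturday — none qualify.
Total: 87 + 0 = 87.

87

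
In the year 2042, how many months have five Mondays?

4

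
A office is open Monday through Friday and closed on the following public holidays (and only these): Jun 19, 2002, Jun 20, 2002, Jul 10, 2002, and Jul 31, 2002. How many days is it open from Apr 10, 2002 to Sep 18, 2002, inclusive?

Apr 10, 2002 is a Wednesday.
The range spans 162 days (inclusive of both endpoints).
162 = 7 × 23 + 1, so there are 23 full weeks plus 1 extra day.
Each full week contributes 5 weekdays (Mon–Fri): 23 × 5 = 115.
The 1 extra day is Wed — 1 of them qualifies.
Total: 115 + 1 = 116.
Holidays: Jun 19, 2002 (Wed); Jun 20, 2002 (Thu); Jul 10, 2002 (Wed); Jul 31, 2002 (Wed).
All 4 holidays fall on weekdays, so subtract 4.
Business days: 116 − 4 = 112.

112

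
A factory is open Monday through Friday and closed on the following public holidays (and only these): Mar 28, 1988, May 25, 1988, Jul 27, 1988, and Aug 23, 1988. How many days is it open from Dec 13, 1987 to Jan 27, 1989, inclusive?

Dec 13, 1987 is a Sunday.
That's 412 days from start to end, counting both.
412 = 7 × 58 + 6, so there are 58 full weeks plus 6 extra days.
Each full week contributes 5 weekdays (Mon–Fri): 58 × 5 = 290.
The 6 extra days are Sunday, Monday, Tuesday, Wednesday, Thursday, Friday — 5 of them qualify.
Total: 290 + 5 = 295.
Holidays: Mar 28, 1988 (Mon); May 25, 1988 (Wed); Jul 27, 1988 (Wed); Aug 23, 1988 (Tue).
All 4 holidays fall on weekdays, so subtract 4.
Business days: 295 − 4 = 291.

291 business days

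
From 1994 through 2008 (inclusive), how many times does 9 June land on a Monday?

Day of week of June 9 in each year:
1994: Thu, 1995: Fri, 1996: Sun, 1997: Mon ✓, 1998: Tue, 1999: Wed, 2000: Fri, 2001: Sat, 2002: Sun, 2003: Mon ✓, 2004: Wed, 2005: Thu, 2006: Fri, 2007: Sat, 2008: Mon ✓
Mondays: 1997, 2003, 2008.

3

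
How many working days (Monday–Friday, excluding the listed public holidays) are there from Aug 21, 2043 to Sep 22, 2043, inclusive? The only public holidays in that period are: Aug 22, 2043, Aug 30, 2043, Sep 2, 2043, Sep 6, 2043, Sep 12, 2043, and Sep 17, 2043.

21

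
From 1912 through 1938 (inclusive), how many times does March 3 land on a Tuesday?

4

Day of week of March 3 in each year:
1912: Sun, 1913: Mon, 1914: Tue ✓, 1915: Wed, 1916: Fri, 1917: Sat, 1918: Sun, 1919: Mon, 1920: Wed, 1921: Thu, 1922: Fri, 1923: Sat, 1924: Mon, 1925: Tue ✓, 1926: Wed, 1927: Thu, 1928: Sat, 1929: Sun, 1930: Mon, 1931: Tue ✓, 1932: Thu, 1933: Fri, 1934: Sat, 1935: Sun, 1936: Tue ✓, 1937: Wed, 1938: Thu
Tuesdays: 1914, 1925, 1931, 1936.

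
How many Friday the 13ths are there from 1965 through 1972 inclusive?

Friday-the-13ths by year:
1965: Aug
1966: May
1967: Jan, Oct
1968: Sep, Dec
1969: Jun
1970: Feb, Mar, Nov
1971: Aug
1972: Oct

12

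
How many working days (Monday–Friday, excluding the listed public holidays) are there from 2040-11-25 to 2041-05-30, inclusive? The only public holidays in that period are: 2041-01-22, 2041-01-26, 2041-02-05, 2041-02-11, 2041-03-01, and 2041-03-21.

129

2040-11-25 is a Sunday.
That's 187 days from start to end, counting both.
187 = 7 × 26 + 5, so there are 26 full weeks plus 5 extra days.
Each full week contributes 5 weekdays (Mon–Fri): 26 × 5 = 130.
The 5 extra days are Sunday, Monday, Tuesday, Wednesday, Thursday — 4 of them qualify.
Total: 130 + 4 = 134.
Holidays: 2041-01-22 (Tue); 2041-01-26 (Sat); 2041-02-05 (Tue); 2041-02-11 (Mon); 2041-03-01 (Fri); 2041-03-21 (Thu).
5 of the 6 holidays fall on weekdays; the rest are weekends and were already excluded.
Business days: 134 − 5 = 129.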